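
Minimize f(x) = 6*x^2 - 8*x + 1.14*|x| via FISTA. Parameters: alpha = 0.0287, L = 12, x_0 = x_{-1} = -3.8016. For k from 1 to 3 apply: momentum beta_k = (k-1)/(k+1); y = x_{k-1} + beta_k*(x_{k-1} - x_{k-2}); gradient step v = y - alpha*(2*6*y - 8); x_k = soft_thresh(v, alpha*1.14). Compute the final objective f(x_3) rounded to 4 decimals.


FISTA on f(x) = 6*x^2 - 8*x + 1.14*|x|
L = 12, alpha = 0.0287
Iteration 1: beta = 0.0, y = -3.8016 + 0.0*(-3.8016 + 3.8016) = -3.8016
  grad(y) = -53.6192, v = y - alpha*grad = -2.2627
  prox(v) = soft_thresh(-2.2627, 0.0327) = -2.23
Iteration 2: beta = 0.3333, y = -2.23 + 0.3333*(-2.23 + 3.8016) = -1.7061
  grad(y) = -28.4738, v = y - alpha*grad = -0.889
  prox(v) = soft_thresh(-0.889, 0.0327) = -0.8562
Iteration 3: beta = 0.5, y = -0.8562 + 0.5*(-0.8562 + 2.23) = -0.1693
  grad(y) = -10.0321, v = y - alpha*grad = 0.1186
  prox(v) = soft_thresh(0.1186, 0.0327) = 0.0859
f(x_3) = 6*0.0859^2 - 8*0.0859 + 1.14*|0.0859| = -0.5448


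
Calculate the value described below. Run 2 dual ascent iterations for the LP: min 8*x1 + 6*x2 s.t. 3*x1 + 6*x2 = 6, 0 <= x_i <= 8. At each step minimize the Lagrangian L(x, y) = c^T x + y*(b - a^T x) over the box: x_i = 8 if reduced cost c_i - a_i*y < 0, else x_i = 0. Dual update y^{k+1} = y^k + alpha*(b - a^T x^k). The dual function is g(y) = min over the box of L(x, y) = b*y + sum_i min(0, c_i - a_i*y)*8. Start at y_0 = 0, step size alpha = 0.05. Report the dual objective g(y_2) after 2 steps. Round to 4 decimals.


Dual ascent for LP: min 8*x1 + 6*x2, 3*x1 + 6*x2 = 6, 0 <= x_i <= 8
Step 1: y^k = 0.0, reduced costs: (8.0, 6.0)
  x^k = (0.0, 0.0), subgradient = b - a^T x = 6.0
  y^{k+1} = 0.0 + 0.05*6.0 = 0.3
Step 2: y^k = 0.3, reduced costs: (7.1, 4.2)
  x^k = (0.0, 0.0), subgradient = b - a^T x = 6.0
  y^{k+1} = 0.3 + 0.05*6.0 = 0.6
Dual objective at y_2 = 0.6: reduced costs (6.2, 2.4), box minimizer x = (0.0, 0.0)
g(y_2) = b*y + (c1 - a1*y)*x1 + (c2 - a2*y)*x2 = 6*0.6 + 6.2*0.0 + 2.4*0.0 = 3.6 + 0.0 + 0.0 = 3.6


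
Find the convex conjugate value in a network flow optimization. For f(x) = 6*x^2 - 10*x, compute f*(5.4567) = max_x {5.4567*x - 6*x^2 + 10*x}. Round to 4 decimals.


f*(y) = sup_x {y*x - a*x^2 - b*x} = sup_x {(y-b)*x - a*x^2}
FOC: (y - b) - 2a*x = 0 => x* = (y - b)/(2a)
x* = (5.4567 + 10)/(2*6) = 1.2881
f*(5.4567) = (y-b)^2/(4a) = (5.4567 + 10)^2/(4*6)
= 238.9096/24 = 9.9546


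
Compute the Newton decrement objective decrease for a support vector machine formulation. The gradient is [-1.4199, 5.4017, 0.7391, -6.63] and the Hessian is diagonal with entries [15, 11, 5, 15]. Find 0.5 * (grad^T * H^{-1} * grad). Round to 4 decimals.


Step 1: H is diagonal, so H^(-1) * g = [-0.0947, 0.4911, 0.1478, -0.442].
Step 2: g^T H^(-1) g = sum_i g_i^2 / H_ii
  = (-1.4199)^2/15 + (5.4017)^2/11 + (0.7391)^2/5 + (-6.63)^2/15
  = 0.1344 + 2.6526 + 0.1093 + 2.9305 = 5.8267
Step 3: Objective decrease = 0.5 * g^T H^(-1) g = 2.9133


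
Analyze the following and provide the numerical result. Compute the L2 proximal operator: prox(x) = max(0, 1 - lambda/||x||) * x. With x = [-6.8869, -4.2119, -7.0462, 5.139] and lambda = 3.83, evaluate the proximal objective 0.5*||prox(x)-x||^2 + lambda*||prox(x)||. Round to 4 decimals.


Step 1: Compute ||x||.
||x|| = 11.8839
Step 2: Compute scaling factor.
scale = max(0, 1 - 3.83/11.8839) = 0.6777
Step 3: prox(x) = [-4.6674, -2.8545, -4.7753, 3.4828]
||prox(x)|| = 8.0539
Step 4: Proximal objective.
0.5*||prox-x||^2 = 7.3345
lambda*||prox|| = 30.8464
Total = 38.181


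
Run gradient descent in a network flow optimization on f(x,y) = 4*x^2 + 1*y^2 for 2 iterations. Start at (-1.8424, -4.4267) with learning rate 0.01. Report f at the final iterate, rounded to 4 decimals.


Gradient descent on f(x,y) = 4*x^2 + 1*y^2.
Starting point: (-1.8424, -4.4267), alpha = 0.01
Step 1: grad_x = 2*4*-1.8424 = -14.7392, grad_y = 2*1*-4.4267 = -8.8534
  x_1 = -1.8424 - 0.01*-14.7392 = -1.695
  y_1 = -4.4267 - 0.01*-8.8534 = -4.3382
Step 2: grad_x = 2*4*-1.695 = -13.5601, grad_y = 2*1*-4.3382 = -8.6763
  x_2 = -1.695 - 0.01*-13.5601 = -1.5594
  y_2 = -4.3382 - 0.01*-8.6763 = -4.2514
f(-1.5594, -4.2514) = 4*(-1.5594)^2 + 1*(-4.2514)^2 = 27.8014


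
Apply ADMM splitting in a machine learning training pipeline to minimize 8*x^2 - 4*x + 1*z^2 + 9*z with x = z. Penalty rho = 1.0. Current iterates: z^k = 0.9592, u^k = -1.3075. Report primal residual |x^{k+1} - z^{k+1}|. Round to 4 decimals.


ADMM iteration with rho = 1.0, z^k = 0.9592, u^k = -1.3075
Step 1: x-update.
Minimize 8*x^2 - 4*x + (1.0/2)*(x - 0.9592 - 1.3075)^2
FOC: (2*8 + 1.0)*x = 4 + 1.0*(0.9592 + 1.3075)
x^{k+1} = 0.3686
Step 2: z-update.
Minimize 1*z^2 + 9*z + (1.0/2)*(0.3686 - z - 1.3075)^2
FOC: (2*1 + 1.0)*z = -9 + 1.0*(0.3686 - 1.3075)
z^{k+1} = -3.313
Step 3: u-update.
u^{k+1} = -1.3075 + 0.3686 + 3.313 = 2.3741
Step 4: Primal residual = |0.3686 + 3.313| = 3.6816


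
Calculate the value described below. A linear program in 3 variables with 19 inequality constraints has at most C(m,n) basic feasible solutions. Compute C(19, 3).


Each vertex corresponds to some choice of n active constraints out of m, so the number of vertices is at most C(m, n) = m! / (n!(m-n)!).
m = 19, n = 3
Numerator: 19 * 18 * 17
Denominator: 3! = 6
C(19, 3) = 969


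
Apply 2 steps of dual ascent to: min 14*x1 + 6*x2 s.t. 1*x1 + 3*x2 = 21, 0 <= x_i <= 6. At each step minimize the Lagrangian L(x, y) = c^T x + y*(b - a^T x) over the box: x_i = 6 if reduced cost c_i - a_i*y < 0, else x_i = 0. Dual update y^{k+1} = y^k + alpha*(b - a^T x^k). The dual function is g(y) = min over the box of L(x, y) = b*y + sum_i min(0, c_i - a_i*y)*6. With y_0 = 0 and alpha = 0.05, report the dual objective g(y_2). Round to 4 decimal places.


Dual ascent for LP: min 14*x1 + 6*x2, 1*x1 + 3*x2 = 21, 0 <= x_i <= 6
Step 1: y^k = 0.0, reduced costs: (14.0, 6.0)
  x^k = (0.0, 0.0), subgradient = b - a^T x = 21.0
  y^{k+1} = 0.0 + 0.05*21.0 = 1.05
Step 2: y^k = 1.05, reduced costs: (12.95, 2.85)
  x^k = (0.0, 0.0), subgradient = b - a^T x = 21.0
  y^{k+1} = 1.05 + 0.05*21.0 = 2.1
Dual objective at y_2 = 2.1: reduced costs (11.9, -0.3), box minimizer x = (0.0, 6.0)
g(y_2) = b*y + (c1 - a1*y)*x1 + (c2 - a2*y)*x2 = 21*2.1 + 11.9*0.0 + (-0.3)*6.0 = 44.1 + 0.0 - 1.8 = 42.3


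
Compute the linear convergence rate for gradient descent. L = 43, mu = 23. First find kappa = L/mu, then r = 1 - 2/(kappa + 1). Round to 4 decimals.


Step 1: Compute the condition number.
kappa = L/mu = 43/23 = 1.8696
Step 2: Compute the convergence rate.
r = 1 - 2/(kappa + 1) = 1 - 2*mu/(L + mu) = (L - mu)/(L + mu) = 20/66 = 0.303


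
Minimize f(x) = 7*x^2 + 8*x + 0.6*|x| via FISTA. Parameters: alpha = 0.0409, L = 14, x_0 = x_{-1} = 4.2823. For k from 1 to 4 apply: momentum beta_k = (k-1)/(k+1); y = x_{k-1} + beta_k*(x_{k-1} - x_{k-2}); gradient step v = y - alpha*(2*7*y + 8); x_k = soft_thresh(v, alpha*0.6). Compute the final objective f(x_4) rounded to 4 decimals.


FISTA on f(x) = 7*x^2 + 8*x + 0.6*|x|
L = 14, alpha = 0.0409
Iteration 1: beta = 0.0, y = 4.2823 + 0.0*(4.2823 - 4.2823) = 4.2823
  grad(y) = 67.9522, v = y - alpha*grad = 1.5031
  prox(v) = soft_thresh(1.5031, 0.0245) = 1.4785
Iteration 2: beta = 0.3333, y = 1.4785 + 0.3333*(1.4785 - 4.2823) = 0.5439
  grad(y) = 15.6149, v = y - alpha*grad = -0.0947
  prox(v) = soft_thresh(-0.0947, 0.0245) = -0.0702
Iteration 3: beta = 0.5, y = -0.0702 + 0.5*(-0.0702 - 1.4785) = -0.8445
  grad(y) = -3.8236, v = y - alpha*grad = -0.6882
  prox(v) = soft_thresh(-0.6882, 0.0245) = -0.6636
Iteration 4: beta = 0.6, y = -0.6636 + 0.6*(-0.6636 + 0.0702) = -1.0197
  grad(y) = -6.2754, v = y - alpha*grad = -0.763
  prox(v) = soft_thresh(-0.763, 0.0245) = -0.7385
f(x_4) = 7*(-0.7385)^2 + 8*(-0.7385) + 0.6*|-0.7385| = -1.6473


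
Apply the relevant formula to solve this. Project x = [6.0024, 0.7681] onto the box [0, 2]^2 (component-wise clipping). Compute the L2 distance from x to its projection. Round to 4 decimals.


Project each component onto [0, 2].
clip(6.0024) = 2.0, clip(0.7681) = 0.7681
Projection = [2.0, 0.7681]
Squared diffs: [16.0192, 0.0]
Distance = sqrt(16.0192) = 4.0024


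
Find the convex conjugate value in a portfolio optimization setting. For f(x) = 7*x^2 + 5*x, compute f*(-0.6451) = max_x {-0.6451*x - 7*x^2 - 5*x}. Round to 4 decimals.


f*(y) = sup_x {y*x - a*x^2 - b*x} = sup_x {(y-b)*x - a*x^2}
FOC: (y - b) - 2a*x = 0 => x* = (y - b)/(2a)
x* = (-0.6451 - 5)/(2*7) = -0.4032
f*(-0.6451) = (y-b)^2/(4a) = (-0.6451 - 5)^2/(4*7)
= 31.8672/28 = 1.1381


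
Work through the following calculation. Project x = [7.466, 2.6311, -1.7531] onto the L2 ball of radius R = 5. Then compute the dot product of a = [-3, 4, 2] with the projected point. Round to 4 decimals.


Step 1: Compute ||x|| (intermediates to 6 decimals).
||x|| = sqrt(7.466^2 + 2.6311^2 + (-1.7531)^2) = 8.107848
Step 2: Project.
Since ||x|| > R, scale = R/||x|| = 5/8.107848 = 0.616686, proj(x) = scale * x
proj(x) = [4.604178, 1.622563, -1.081112]
Step 3: Dot product.
a^T * proj(x) = -3*4.604178 + 4*1.622563 + 2*(-1.081112) = -9.4845


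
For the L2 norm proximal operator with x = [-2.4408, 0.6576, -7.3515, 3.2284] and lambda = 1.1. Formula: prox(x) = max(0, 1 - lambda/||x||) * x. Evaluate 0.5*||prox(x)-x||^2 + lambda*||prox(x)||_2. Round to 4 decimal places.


Step 1: Compute ||x||.
||x|| = 8.4177
Step 2: Compute scaling factor.
scale = max(0, 1 - 1.1/8.4177) = 0.8693
Step 3: prox(x) = [-2.1218, 0.5717, -6.3908, 2.8065]
||prox(x)|| = 7.3177
Step 4: Proximal objective.
0.5*||prox-x||^2 = 0.605
lambda*||prox|| = 8.0495
Total = 8.6544


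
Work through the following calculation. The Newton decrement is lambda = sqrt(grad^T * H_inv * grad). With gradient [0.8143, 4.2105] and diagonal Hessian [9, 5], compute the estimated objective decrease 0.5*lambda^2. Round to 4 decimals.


Step 1: H is diagonal, so H^(-1) * g = [0.0905, 0.8421].
Step 2: g^T H^(-1) g = sum_i g_i^2 / H_ii
  = (0.8143)^2/9 + (4.2105)^2/5
  = 0.0737 + 3.5457 = 3.6193
Step 3: Objective decrease = 0.5 * g^T H^(-1) g = 1.8097


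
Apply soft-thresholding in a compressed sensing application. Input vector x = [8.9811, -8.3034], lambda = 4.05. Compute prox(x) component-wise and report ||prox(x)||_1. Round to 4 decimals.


Soft-thresholding with lambda = 4.05:
prox(8.9811) = sign(8.9811)*max(|8.9811| - 4.05, 0) = 4.9311
prox(-8.3034) = sign(-8.3034)*max(|-8.3034| - 4.05, 0) = -4.2534
prox(x) = [4.9311, -4.2534]
||prox(x)||_1 = 4.9311 + 4.2534 = 9.1845


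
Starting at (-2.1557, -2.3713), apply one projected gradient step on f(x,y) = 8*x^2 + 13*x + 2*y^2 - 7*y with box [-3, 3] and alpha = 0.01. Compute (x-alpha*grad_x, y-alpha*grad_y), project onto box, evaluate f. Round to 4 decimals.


Step 1: Compute gradient at (-2.1557, -2.3713).
grad_x = 2*8*-2.1557 + 13 = -21.4912
grad_y = 2*2*-2.3713 - 7 = -16.4852
Step 2: Gradient step.
x_raw = -2.1557 - 0.01*-21.4912 = -1.9408
y_raw = -2.3713 - 0.01*-16.4852 = -2.2064
Step 3: Project onto [-3, 3].
x_proj = clip(-1.9408) = -1.9408
y_proj = clip(-2.2064) = -2.2064
Step 4: Evaluate f.
f(-1.9408, -2.2064) = 30.085


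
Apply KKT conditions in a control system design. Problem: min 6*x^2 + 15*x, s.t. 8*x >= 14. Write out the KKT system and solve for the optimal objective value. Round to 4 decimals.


Step 1: Try lambda = 0 (constraint inactive).
x_unc = -15/(2*6) = -1.25
Check: 8*-1.25 = -10.0 < 14 -- violated!
Step 2: Constraint must be active: 8*x = 14
x* = 14/8 = 1.75
lambda = (2*6*1.75 + 15)/8 = 4.5
Step 3: Compute optimal value.
f(x*) = 6*1.75^2 + 15*1.75 = 44.625


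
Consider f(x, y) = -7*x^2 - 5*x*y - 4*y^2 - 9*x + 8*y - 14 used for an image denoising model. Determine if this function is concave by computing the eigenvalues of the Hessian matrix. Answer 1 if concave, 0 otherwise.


The Hessian of f(x,y) = -7*x^2 - 5*x*y - 4*y^2 - 9*x + 8*y - 14 is:
H = [[-14, -5], [-5, -8]]
Trace = -14 - 8 = -22
Determinant = -14*-8 - (-5)^2 = 87
Discriminant = (-22)^2 - 4*87 = 136.0
Eigenvalues: lambda_1 = -16.831, lambda_2 = -5.169
The function is concave.

1


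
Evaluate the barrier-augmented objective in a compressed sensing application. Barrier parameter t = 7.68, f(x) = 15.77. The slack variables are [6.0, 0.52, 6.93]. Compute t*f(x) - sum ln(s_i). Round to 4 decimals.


Step 1: Compute log-barrier.
ln values: [1.7918, -0.6539, 1.9359]
phi = -(1.7918 - 0.6539 + 1.9359) = -3.0737
Step 2: Compute augmented objective.
t*f(x) = 7.68*15.77 = 121.1136
Total = 121.1136 - 3.0737 = 118.0399


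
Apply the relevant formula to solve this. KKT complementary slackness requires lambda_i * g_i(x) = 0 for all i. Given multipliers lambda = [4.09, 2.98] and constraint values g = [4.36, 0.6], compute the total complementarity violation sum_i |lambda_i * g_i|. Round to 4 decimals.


KKT complementary slackness check:
lambda_1 * g_1 = 4.09 * 4.36 = 17.8324
lambda_2 * g_2 = 2.98 * 0.6 = 1.788
Total violation = 17.8324 + 1.788 = 19.6204


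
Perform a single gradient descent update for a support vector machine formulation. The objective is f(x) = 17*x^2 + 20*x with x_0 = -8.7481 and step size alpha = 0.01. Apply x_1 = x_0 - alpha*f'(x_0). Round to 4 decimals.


We compute the gradient at x_0 and apply the update.
f'(x) = 34*x + 20
f'(-8.7481) = 34*-8.7481 + 20 = -277.4354
x_1 = -8.7481 - 0.01*-277.4354 = -5.9737


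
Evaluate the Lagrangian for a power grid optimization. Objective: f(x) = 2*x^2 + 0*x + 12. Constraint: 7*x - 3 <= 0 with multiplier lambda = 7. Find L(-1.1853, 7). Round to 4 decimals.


Step 1: Evaluate f(x).
f(-1.1853) = 2*(-1.1853)^2 + 0*(-1.1853) + 12 = 14.8099
Step 2: Evaluate g(x).
g(-1.1853) = 7*-1.1853 - 3 = -11.2971
Step 3: Compute Lagrangian.
L = 14.8099 + 7*-11.2971 = -64.2698


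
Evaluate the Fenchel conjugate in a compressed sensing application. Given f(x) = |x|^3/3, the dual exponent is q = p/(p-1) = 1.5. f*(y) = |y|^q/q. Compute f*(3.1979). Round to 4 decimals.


The conjugate exponent q satisfies 1/p + 1/q = 1.
p = 3, so q = 3/(3 - 1) = 1.5
|y|^q = 3.1979^1.5 = 5.7187
f*(3.1979) = 5.7187 / 1.5 = 3.8125


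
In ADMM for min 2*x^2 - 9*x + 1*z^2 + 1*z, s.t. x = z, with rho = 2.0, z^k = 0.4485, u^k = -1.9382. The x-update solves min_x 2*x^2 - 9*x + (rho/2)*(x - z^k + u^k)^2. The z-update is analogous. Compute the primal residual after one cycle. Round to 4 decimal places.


ADMM iteration with rho = 2.0, z^k = 0.4485, u^k = -1.9382
Step 1: x-update.
Minimize 2*x^2 - 9*x + (2.0/2)*(x - 0.4485 - 1.9382)^2
FOC: (2*2 + 2.0)*x = 9 + 2.0*(0.4485 + 1.9382)
x^{k+1} = 2.2956
Step 2: z-update.
Minimize 1*z^2 + 1*z + (2.0/2)*(2.2956 - z - 1.9382)^2
FOC: (2*1 + 2.0)*z = -1 + 2.0*(2.2956 - 1.9382)
z^{k+1} = -0.0713
Step 3: u-update.
u^{k+1} = -1.9382 + 2.2956 + 0.0713 = 0.4287
Step 4: Primal residual = |2.2956 + 0.0713| = 2.3669


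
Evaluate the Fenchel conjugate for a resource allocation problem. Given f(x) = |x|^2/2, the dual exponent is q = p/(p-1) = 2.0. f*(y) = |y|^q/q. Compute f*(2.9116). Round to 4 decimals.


The conjugate exponent q satisfies 1/p + 1/q = 1.
p = 2, so q = 2/(2 - 1) = 2.0
|y|^q = 2.9116^2.0 = 8.4774
f*(2.9116) = 8.4774 / 2.0 = 4.2387


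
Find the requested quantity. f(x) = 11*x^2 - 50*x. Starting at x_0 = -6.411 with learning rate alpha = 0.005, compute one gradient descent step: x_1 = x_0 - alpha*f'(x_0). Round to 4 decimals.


We compute the gradient at x_0 and apply the update.
f'(x) = 22*x - 50
f'(-6.411) = 22*-6.411 - 50 = -191.042
x_1 = -6.411 - 0.005*-191.042 = -5.4558


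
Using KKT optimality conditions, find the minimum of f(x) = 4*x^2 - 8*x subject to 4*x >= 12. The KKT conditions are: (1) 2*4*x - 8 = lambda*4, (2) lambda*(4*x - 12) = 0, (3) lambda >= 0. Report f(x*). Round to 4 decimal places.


Step 1: Try lambda = 0 (constraint inactive).
x_unc = 8/(2*4) = 1.0
Check: 4*1.0 = 4.0 < 12 -- violated!
Step 2: Constraint must be active: 4*x = 12
x* = 12/4 = 3.0
lambda = (2*4*3.0 - 8)/4 = 4.0
Step 3: Compute optimal value.
f(x*) = 4*3.0^2 - 8*3.0 = 12.0


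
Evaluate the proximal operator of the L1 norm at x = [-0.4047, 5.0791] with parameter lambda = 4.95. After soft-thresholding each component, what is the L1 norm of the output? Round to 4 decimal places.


Soft-thresholding with lambda = 4.95:
prox(-0.4047) = sign(-0.4047)*max(|-0.4047| - 4.95, 0) = 0.0
prox(5.0791) = sign(5.0791)*max(|5.0791| - 4.95, 0) = 0.1291
prox(x) = [0.0, 0.1291]
||prox(x)||_1 = 0.0 + 0.1291 = 0.1291


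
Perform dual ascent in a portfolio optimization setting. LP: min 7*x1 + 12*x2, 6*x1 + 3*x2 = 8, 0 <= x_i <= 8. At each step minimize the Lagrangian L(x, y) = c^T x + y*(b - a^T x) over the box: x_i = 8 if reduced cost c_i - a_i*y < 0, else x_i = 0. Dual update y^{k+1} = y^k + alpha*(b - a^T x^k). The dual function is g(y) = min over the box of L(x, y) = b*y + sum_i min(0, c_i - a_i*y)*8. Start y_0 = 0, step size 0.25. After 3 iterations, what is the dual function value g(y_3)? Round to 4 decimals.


Dual ascent for LP: min 7*x1 + 12*x2, 6*x1 + 3*x2 = 8, 0 <= x_i <= 8
Step 1: y^k = 0.0, reduced costs: (7.0, 12.0)
  x^k = (0.0, 0.0), subgradient = b - a^T x = 8.0
  y^{k+1} = 0.0 + 0.25*8.0 = 2.0
Step 2: y^k = 2.0, reduced costs: (-5.0, 6.0)
  x^k = (8.0, 0.0), subgradient = b - a^T x = -40.0
  y^{k+1} = 2.0 + 0.25*-40.0 = -8.0
Step 3: y^k = -8.0, reduced costs: (55.0, 36.0)
  x^k = (0.0, 0.0), subgradient = b - a^T x = 8.0
  y^{k+1} = -8.0 + 0.25*8.0 = -6.0
Dual objective at y_3 = -6.0: reduced costs (43.0, 30.0), box minimizer x = (0.0, 0.0)
g(y_3) = b*y + (c1 - a1*y)*x1 + (c2 - a2*y)*x2 = 8*(-6.0) + 43.0*0.0 + 30.0*0.0 = -48.0 + 0.0 + 0.0 = -48.0


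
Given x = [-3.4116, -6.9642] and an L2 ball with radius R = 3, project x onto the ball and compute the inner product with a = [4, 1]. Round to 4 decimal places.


Step 1: Compute ||x|| (intermediates to 6 decimals).
||x|| = sqrt((-3.4116)^2 + (-6.9642)^2) = 7.75494
Step 2: Project.
Since ||x|| > R, scale = R/||x|| = 3/7.75494 = 0.38685, proj(x) = scale * x
proj(x) = [-1.319777, -2.694101]
Step 3: Dot product.
a^T * proj(x) = 4*(-1.319777) + 1*(-2.694101) = -7.9732


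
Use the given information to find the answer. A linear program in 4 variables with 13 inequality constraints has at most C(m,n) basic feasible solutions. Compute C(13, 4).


Each vertex corresponds to some choice of n active constraints out of m, so the number of vertices is at most C(m, n) = m! / (n!(m-n)!).
m = 13, n = 4
Numerator: 13 * 12 * 11 * 10
Denominator: 4! = 24
C(13, 4) = 715


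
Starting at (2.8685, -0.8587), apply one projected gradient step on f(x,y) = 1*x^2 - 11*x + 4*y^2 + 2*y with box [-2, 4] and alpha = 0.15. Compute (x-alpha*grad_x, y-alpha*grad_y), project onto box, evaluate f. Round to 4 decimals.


Step 1: Compute gradient at (2.8685, -0.8587).
grad_x = 2*1*2.8685 - 11 = -5.263
grad_y = 2*4*-0.8587 + 2 = -4.8696
Step 2: Gradient step.
x_raw = 2.8685 - 0.15*-5.263 = 3.658
y_raw = -0.8587 - 0.15*-4.8696 = -0.1283
Step 3: Project onto [-2, 4].
x_proj = clip(3.658) = 3.658
y_proj = clip(-0.1283) = -0.1283
Step 4: Evaluate f.
f(3.658, -0.1283) = -27.0476


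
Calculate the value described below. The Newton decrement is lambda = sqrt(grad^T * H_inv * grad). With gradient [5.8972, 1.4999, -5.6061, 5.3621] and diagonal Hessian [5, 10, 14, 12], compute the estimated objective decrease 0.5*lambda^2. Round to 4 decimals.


Step 1: H is diagonal, so H^(-1) * g = [1.1794, 0.15, -0.4004, 0.4468].
Step 2: g^T H^(-1) g = sum_i g_i^2 / H_ii
  = (5.8972)^2/5 + (1.4999)^2/10 + (-5.6061)^2/14 + (5.3621)^2/12
  = 6.9554 + 0.225 + 2.2449 + 2.396 = 11.8213
Step 3: Objective decrease = 0.5 * g^T H^(-1) g = 5.9106


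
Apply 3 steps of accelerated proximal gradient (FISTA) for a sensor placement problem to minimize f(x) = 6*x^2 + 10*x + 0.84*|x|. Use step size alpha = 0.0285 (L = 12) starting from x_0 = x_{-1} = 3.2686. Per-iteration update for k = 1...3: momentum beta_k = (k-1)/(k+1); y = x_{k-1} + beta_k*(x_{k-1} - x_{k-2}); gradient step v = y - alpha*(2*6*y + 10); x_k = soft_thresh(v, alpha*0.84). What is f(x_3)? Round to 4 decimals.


FISTA on f(x) = 6*x^2 + 10*x + 0.84*|x|
L = 12, alpha = 0.0285
Iteration 1: beta = 0.0, y = 3.2686 + 0.0*(3.2686 - 3.2686) = 3.2686
  grad(y) = 49.2232, v = y - alpha*grad = 1.8657
  prox(v) = soft_thresh(1.8657, 0.0239) = 1.8418
Iteration 2: beta = 0.3333, y = 1.8418 + 0.3333*(1.8418 - 3.2686) = 1.3662
  grad(y) = 26.3944, v = y - alpha*grad = 0.614
  prox(v) = soft_thresh(0.614, 0.0239) = 0.59
Iteration 3: beta = 0.5, y = 0.59 + 0.5*(0.59 - 1.8418) = -0.0359
  grad(y) = 9.5695, v = y - alpha*grad = -0.3086
  prox(v) = soft_thresh(-0.3086, 0.0239) = -0.2847
f(x_3) = 6*(-0.2847)^2 + 10*(-0.2847) + 0.84*|-0.2847| = -2.1213


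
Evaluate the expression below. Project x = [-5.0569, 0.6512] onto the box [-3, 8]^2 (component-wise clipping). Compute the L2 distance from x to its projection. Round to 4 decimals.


Project each component onto [-3, 8].
clip(-5.0569) = -3.0, clip(0.6512) = 0.6512
Projection = [-3.0, 0.6512]
Squared diffs: [4.2308, 0.0]
Distance = sqrt(4.2308) = 2.0569


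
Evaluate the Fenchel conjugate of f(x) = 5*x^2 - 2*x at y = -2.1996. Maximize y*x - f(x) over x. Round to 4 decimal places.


f*(y) = sup_x {y*x - a*x^2 - b*x} = sup_x {(y-b)*x - a*x^2}
FOC: (y - b) - 2a*x = 0 => x* = (y - b)/(2a)
x* = (-2.1996 + 2)/(2*5) = -0.02
f*(-2.1996) = (y-b)^2/(4a) = (-2.1996 + 2)^2/(4*5)
= 0.0398/20 = 0.002


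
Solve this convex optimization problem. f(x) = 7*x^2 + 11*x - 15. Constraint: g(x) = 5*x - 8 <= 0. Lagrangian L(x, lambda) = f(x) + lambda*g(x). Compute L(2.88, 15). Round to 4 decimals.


Step 1: Evaluate f(x).
f(2.88) = 7*2.88^2 + 11*2.88 - 15 = 74.7408
Step 2: Evaluate g(x).
g(2.88) = 5*2.88 - 8 = 6.4
Step 3: Compute Lagrangian.
L = 74.7408 + 15*6.4 = 170.7408


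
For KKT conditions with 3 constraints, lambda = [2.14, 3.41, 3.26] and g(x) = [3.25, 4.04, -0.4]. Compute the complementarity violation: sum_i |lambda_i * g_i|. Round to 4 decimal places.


KKT complementary slackness check:
lambda_1 * g_1 = 2.14 * 3.25 = 6.955
lambda_2 * g_2 = 3.41 * 4.04 = 13.7764
lambda_3 * g_3 = 3.26 * -0.4 = -1.304
Total violation = 6.955 + 13.7764 + 1.304 = 22.0354


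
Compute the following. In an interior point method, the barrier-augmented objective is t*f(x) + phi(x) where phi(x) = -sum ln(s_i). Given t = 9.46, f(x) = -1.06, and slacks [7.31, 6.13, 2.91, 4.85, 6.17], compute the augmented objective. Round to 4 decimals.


Step 1: Compute log-barrier.
ln values: [1.9892, 1.8132, 1.0682, 1.579, 1.8197]
phi = -(1.9892 + 1.8132 + 1.0682 + 1.579 + 1.8197) = -8.2693
Step 2: Compute augmented objective.
t*f(x) = 9.46*-1.06 = -10.0276
Total = -10.0276 - 8.2693 = -18.2969


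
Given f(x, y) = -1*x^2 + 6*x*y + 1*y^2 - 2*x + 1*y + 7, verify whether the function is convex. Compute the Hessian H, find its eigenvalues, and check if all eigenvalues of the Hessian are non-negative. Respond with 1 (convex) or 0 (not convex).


The Hessian of f(x,y) = -1*x^2 + 6*x*y + 1*y^2 - 2*x + 1*y + 7 is:
H = [[-2, 6], [6, 2]]
Trace = -2 + 2 = 0
Determinant = -2*2 - (6)^2 = -40
Discriminant = (0)^2 - 4*-40 = 160.0
Eigenvalues: lambda_1 = -6.3246, lambda_2 = 6.3246
The function is not convex.

0


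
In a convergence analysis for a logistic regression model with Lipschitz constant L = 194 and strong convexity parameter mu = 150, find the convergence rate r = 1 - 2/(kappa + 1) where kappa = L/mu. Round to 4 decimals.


Step 1: Compute the condition number.
kappa = L/mu = 194/150 = 1.2933
Step 2: Compute the convergence rate.
r = 1 - 2/(kappa + 1) = 1 - 2*mu/(L + mu) = (L - mu)/(L + mu) = 44/344 = 0.1279


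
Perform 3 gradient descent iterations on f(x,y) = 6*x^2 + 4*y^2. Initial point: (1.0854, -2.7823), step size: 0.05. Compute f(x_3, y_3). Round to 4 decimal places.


Gradient descent on f(x,y) = 6*x^2 + 4*y^2.
Starting point: (1.0854, -2.7823), alpha = 0.05
Step 1: grad_x = 2*6*1.0854 = 13.0248, grad_y = 2*4*-2.7823 = -22.2584
  x_1 = 1.0854 - 0.05*13.0248 = 0.4342
  y_1 = -2.7823 - 0.05*-22.2584 = -1.6694
Step 2: grad_x = 2*6*0.4342 = 5.2099, grad_y = 2*4*-1.6694 = -13.355
  x_2 = 0.4342 - 0.05*5.2099 = 0.1737
  y_2 = -1.6694 - 0.05*-13.355 = -1.0016
Step 3: grad_x = 2*6*0.1737 = 2.084, grad_y = 2*4*-1.0016 = -8.013
  x_3 = 0.1737 - 0.05*2.084 = 0.0695
  y_3 = -1.0016 - 0.05*-8.013 = -0.601
f(0.0695, -0.601) = 6*0.0695^2 + 4*(-0.601)^2 = 1.4736


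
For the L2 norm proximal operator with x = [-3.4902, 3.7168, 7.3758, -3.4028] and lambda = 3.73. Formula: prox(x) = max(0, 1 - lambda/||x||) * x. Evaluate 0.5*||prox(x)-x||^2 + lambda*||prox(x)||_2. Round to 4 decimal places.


Step 1: Compute ||x||.
||x|| = 9.5905
Step 2: Compute scaling factor.
scale = max(0, 1 - 3.73/9.5905) = 0.6111
Step 3: prox(x) = [-2.1328, 2.2712, 4.5072, -2.0794]
||prox(x)|| = 5.8605
Step 4: Proximal objective.
0.5*||prox-x||^2 = 6.9565
lambda*||prox|| = 21.8597
Total = 28.8161


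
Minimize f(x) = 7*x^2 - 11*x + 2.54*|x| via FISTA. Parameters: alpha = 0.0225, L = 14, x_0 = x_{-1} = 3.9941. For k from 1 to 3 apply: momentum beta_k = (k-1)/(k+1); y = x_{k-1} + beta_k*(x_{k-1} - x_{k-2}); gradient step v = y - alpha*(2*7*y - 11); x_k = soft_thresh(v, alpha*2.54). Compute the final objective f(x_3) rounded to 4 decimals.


FISTA on f(x) = 7*x^2 - 11*x + 2.54*|x|
L = 14, alpha = 0.0225
Iteration 1: beta = 0.0, y = 3.9941 + 0.0*(3.9941 - 3.9941) = 3.9941
  grad(y) = 44.9174, v = y - alpha*grad = 2.9835
  prox(v) = soft_thresh(2.9835, 0.0572) = 2.9263
Iteration 2: beta = 0.3333, y = 2.9263 + 0.3333*(2.9263 - 3.9941) = 2.5704
  grad(y) = 24.9853, v = y - alpha*grad = 2.0082
  prox(v) = soft_thresh(2.0082, 0.0572) = 1.9511
Iteration 3: beta = 0.5, y = 1.9511 + 0.5*(1.9511 - 2.9263) = 1.4634
  grad(y) = 9.4881, v = y - alpha*grad = 1.25
  prox(v) = soft_thresh(1.25, 0.0572) = 1.1928
f(x_3) = 7*1.1928^2 - 11*1.1928 + 2.54*|1.1928| = -0.1317


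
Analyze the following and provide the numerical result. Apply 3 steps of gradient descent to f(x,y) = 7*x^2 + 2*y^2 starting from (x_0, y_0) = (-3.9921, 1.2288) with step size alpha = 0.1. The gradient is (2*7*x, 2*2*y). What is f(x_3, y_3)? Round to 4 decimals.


Gradient descent on f(x,y) = 7*x^2 + 2*y^2.
Starting point: (-3.9921, 1.2288), alpha = 0.1
Step 1: grad_x = 2*7*-3.9921 = -55.8894, grad_y = 2*2*1.2288 = 4.9152
  x_1 = -3.9921 - 0.1*-55.8894 = 1.5968
  y_1 = 1.2288 - 0.1*4.9152 = 0.7373
Step 2: grad_x = 2*7*1.5968 = 22.3558, grad_y = 2*2*0.7373 = 2.9491
  x_2 = 1.5968 - 0.1*22.3558 = -0.6387
  y_2 = 0.7373 - 0.1*2.9491 = 0.4424
Step 3: grad_x = 2*7*-0.6387 = -8.9423, grad_y = 2*2*0.4424 = 1.7695
  x_3 = -0.6387 - 0.1*-8.9423 = 0.2555
  y_3 = 0.4424 - 0.1*1.7695 = 0.2654
f(0.2555, 0.2654) = 7*0.2555^2 + 2*0.2654^2 = 0.5978


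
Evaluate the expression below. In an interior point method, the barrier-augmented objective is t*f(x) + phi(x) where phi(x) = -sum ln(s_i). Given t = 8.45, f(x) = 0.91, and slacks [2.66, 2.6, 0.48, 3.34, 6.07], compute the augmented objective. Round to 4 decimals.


Step 1: Compute log-barrier.
ln values: [0.9783, 0.9555, -0.734, 1.206, 1.8034]
phi = -(0.9783 + 0.9555 - 0.734 + 1.206 + 1.8034) = -4.2092
Step 2: Compute augmented objective.
t*f(x) = 8.45*0.91 = 7.6895
Total = 7.6895 - 4.2092 = 3.4803


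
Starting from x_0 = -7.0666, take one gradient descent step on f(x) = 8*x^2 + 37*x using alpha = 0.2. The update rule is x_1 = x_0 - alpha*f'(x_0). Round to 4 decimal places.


We compute the gradient at x_0 and apply the update.
f'(x) = 16*x + 37
f'(-7.0666) = 16*-7.0666 + 37 = -76.0656
x_1 = -7.0666 - 0.2*-76.0656 = 8.1465


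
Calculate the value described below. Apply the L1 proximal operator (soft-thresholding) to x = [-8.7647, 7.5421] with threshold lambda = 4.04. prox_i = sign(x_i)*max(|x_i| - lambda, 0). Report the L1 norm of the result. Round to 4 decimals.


Soft-thresholding with lambda = 4.04:
prox(-8.7647) = sign(-8.7647)*max(|-8.7647| - 4.04, 0) = -4.7247
prox(7.5421) = sign(7.5421)*max(|7.5421| - 4.04, 0) = 3.5021
prox(x) = [-4.7247, 3.5021]
||prox(x)||_1 = 4.7247 + 3.5021 = 8.2268


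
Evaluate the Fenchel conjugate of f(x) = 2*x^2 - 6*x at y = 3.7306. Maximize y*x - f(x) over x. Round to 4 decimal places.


f*(y) = sup_x {y*x - a*x^2 - b*x} = sup_x {(y-b)*x - a*x^2}
FOC: (y - b) - 2a*x = 0 => x* = (y - b)/(2a)
x* = (3.7306 + 6)/(2*2) = 2.4327
f*(3.7306) = (y-b)^2/(4a) = (3.7306 + 6)^2/(4*2)
= 94.6846/8 = 11.8356


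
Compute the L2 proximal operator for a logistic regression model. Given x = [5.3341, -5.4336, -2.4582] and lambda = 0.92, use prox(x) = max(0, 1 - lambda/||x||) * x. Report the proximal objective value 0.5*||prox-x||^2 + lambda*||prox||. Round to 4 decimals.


Step 1: Compute ||x||.
||x|| = 8.0012
Step 2: Compute scaling factor.
scale = max(0, 1 - 0.92/8.0012) = 0.885
Step 3: prox(x) = [4.7208, -4.8088, -2.1755]
||prox(x)|| = 7.0812
Step 4: Proximal objective.
0.5*||prox-x||^2 = 0.4232
lambda*||prox|| = 6.5147
Total = 6.9379


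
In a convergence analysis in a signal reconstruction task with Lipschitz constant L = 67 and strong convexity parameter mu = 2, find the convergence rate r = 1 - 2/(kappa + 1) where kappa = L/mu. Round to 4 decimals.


Step 1: Compute the condition number.
kappa = L/mu = 67/2 = 33.5
Step 2: Compute the convergence rate.
r = 1 - 2/(kappa + 1) = 1 - 2*mu/(L + mu) = (L - mu)/(L + mu) = 65/69 = 0.942


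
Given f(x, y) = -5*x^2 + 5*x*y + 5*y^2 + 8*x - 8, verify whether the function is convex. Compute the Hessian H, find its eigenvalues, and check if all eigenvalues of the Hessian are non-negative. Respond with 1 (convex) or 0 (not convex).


The Hessian of f(x,y) = -5*x^2 + 5*x*y + 5*y^2 + 8*x - 8 is:
H = [[-10, 5], [5, 10]]
Trace = -10 + 10 = 0
Determinant = -10*10 - (5)^2 = -125
Discriminant = (0)^2 - 4*-125 = 500.0
Eigenvalues: lambda_1 = -11.1803, lambda_2 = 11.1803
The function is not convex.

0


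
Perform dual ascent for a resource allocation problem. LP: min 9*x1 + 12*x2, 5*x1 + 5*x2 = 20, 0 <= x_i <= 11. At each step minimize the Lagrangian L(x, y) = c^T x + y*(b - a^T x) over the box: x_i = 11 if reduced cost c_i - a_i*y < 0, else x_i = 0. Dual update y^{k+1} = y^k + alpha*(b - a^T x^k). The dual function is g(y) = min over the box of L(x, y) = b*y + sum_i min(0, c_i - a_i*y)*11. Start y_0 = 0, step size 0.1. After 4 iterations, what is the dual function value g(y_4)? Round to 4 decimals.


Dual ascent for LP: min 9*x1 + 12*x2, 5*x1 + 5*x2 = 20, 0 <= x_i <= 11
Step 1: y^k = 0.0, reduced costs: (9.0, 12.0)
  x^k = (0.0, 0.0), subgradient = b - a^T x = 20.0
  y^{k+1} = 0.0 + 0.1*20.0 = 2.0
Step 2: y^k = 2.0, reduced costs: (-1.0, 2.0)
  x^k = (11.0, 0.0), subgradient = b - a^T x = -35.0
  y^{k+1} = 2.0 + 0.1*-35.0 = -1.5
Step 3: y^k = -1.5, reduced costs: (16.5, 19.5)
  x^k = (0.0, 0.0), subgradient = b - a^T x = 20.0
  y^{k+1} = -1.5 + 0.1*20.0 = 0.5
Step 4: y^k = 0.5, reduced costs: (6.5, 9.5)
  x^k = (0.0, 0.0), subgradient = b - a^T x = 20.0
  y^{k+1} = 0.5 + 0.1*20.0 = 2.5
Dual objective at y_4 = 2.5: reduced costs (-3.5, -0.5), box minimizer x = (11.0, 11.0)
g(y_4) = b*y + (c1 - a1*y)*x1 + (c2 - a2*y)*x2 = 20*2.5 + (-3.5)*11.0 + (-0.5)*11.0 = 50.0 - 38.5 - 5.5 = 6.0


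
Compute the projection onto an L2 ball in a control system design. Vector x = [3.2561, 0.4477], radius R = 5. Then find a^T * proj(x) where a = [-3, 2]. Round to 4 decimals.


Step 1: Compute ||x|| (intermediates to 6 decimals).
||x|| = sqrt(3.2561^2 + 0.4477^2) = 3.286734
Step 2: Project.
Since ||x|| <= R, proj = x (no scaling needed).
proj(x) = [3.2561, 0.4477]
Step 3: Dot product.
a^T * proj(x) = -3*3.2561 + 2*0.4477 = -8.8729


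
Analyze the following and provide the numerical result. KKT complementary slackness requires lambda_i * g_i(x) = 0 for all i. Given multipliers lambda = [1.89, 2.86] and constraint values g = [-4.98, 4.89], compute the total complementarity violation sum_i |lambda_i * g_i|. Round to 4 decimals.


KKT complementary slackness check:
lambda_1 * g_1 = 1.89 * -4.98 = -9.4122
lambda_2 * g_2 = 2.86 * 4.89 = 13.9854
Total violation = 9.4122 + 13.9854 = 23.3976


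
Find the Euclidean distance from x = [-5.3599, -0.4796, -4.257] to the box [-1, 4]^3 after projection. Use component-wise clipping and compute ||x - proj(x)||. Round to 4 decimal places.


Project each component onto [-1, 4].
clip(-5.3599) = -1.0, clip(-0.4796) = -0.4796, clip(-4.257) = -1.0
Projection = [-1.0, -0.4796, -1.0]
Squared diffs: [19.0087, 0.0, 10.608]
Distance = sqrt(29.6167) = 5.4421


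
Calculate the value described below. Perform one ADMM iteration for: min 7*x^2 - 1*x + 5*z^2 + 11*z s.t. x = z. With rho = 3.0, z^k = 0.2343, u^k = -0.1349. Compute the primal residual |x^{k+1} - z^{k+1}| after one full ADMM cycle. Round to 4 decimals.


ADMM iteration with rho = 3.0, z^k = 0.2343, u^k = -0.1349
Step 1: x-update.
Minimize 7*x^2 - 1*x + (3.0/2)*(x - 0.2343 - 0.1349)^2
FOC: (2*7 + 3.0)*x = 1 + 3.0*(0.2343 + 0.1349)
x^{k+1} = 0.124
Step 2: z-update.
Minimize 5*z^2 + 11*z + (3.0/2)*(0.124 - z - 0.1349)^2
FOC: (2*5 + 3.0)*z = -11 + 3.0*(0.124 - 0.1349)
z^{k+1} = -0.8487
Step 3: u-update.
u^{k+1} = -0.1349 + 0.124 + 0.8487 = 0.8378
Step 4: Primal residual = |0.124 + 0.8487| = 0.9727


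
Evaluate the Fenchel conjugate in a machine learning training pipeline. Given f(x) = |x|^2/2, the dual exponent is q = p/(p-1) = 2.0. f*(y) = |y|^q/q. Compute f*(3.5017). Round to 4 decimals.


The conjugate exponent q satisfies 1/p + 1/q = 1.
p = 2, so q = 2/(2 - 1) = 2.0
|y|^q = 3.5017^2.0 = 12.2619
f*(3.5017) = 12.2619 / 2.0 = 6.131


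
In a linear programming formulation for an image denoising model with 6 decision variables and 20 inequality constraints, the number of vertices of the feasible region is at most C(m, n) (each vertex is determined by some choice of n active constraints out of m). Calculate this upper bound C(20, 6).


Each vertex corresponds to some choice of n active constraints out of m, so the number of vertices is at most C(m, n) = m! / (n!(m-n)!).
m = 20, n = 6
Numerator: 20 * 19 * 18 * 17 * 16 * 15
Denominator: 6! = 720
C(20, 6) = 38760


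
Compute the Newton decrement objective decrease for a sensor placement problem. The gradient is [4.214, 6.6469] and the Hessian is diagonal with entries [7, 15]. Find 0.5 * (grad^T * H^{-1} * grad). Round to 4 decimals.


Step 1: H is diagonal, so H^(-1) * g = [0.602, 0.4431].
Step 2: g^T H^(-1) g = sum_i g_i^2 / H_ii
  = (4.214)^2/7 + (6.6469)^2/15
  = 2.5368 + 2.9454 = 5.4822
Step 3: Objective decrease = 0.5 * g^T H^(-1) g = 2.7411


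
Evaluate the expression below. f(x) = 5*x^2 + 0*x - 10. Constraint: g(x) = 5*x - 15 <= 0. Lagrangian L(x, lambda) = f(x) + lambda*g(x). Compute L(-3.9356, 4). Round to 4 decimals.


Step 1: Evaluate f(x).
f(-3.9356) = 5*(-3.9356)^2 + 0*(-3.9356) - 10 = 67.4447
Step 2: Evaluate g(x).
g(-3.9356) = 5*-3.9356 - 15 = -34.678
Step 3: Compute Lagrangian.
L = 67.4447 + 4*-34.678 = -71.2673


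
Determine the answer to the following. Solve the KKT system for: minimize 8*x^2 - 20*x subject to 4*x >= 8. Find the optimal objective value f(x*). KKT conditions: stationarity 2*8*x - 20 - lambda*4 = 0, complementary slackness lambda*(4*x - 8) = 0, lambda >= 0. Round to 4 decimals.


Step 1: Try lambda = 0 (constraint inactive).
x_unc = 20/(2*8) = 1.25
Check: 4*1.25 = 5.0 < 8 -- violated!
Step 2: Constraint must be active: 4*x = 8
x* = 8/4 = 2.0
lambda = (2*8*2.0 - 20)/4 = 3.0
Step 3: Compute optimal value.
f(x*) = 8*2.0^2 - 20*2.0 = -8.0


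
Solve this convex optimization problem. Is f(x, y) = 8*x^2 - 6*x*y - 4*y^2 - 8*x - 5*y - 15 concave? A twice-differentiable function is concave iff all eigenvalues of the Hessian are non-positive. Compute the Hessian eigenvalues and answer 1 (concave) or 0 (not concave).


The Hessian of f(x,y) = 8*x^2 - 6*x*y - 4*y^2 - 8*x - 5*y - 15 is:
H = [[16, -6], [-6, -8]]
Trace = 16 - 8 = 8
Determinant = 16*-8 - (-6)^2 = -164
Discriminant = (8)^2 - 4*-164 = 720.0
Eigenvalues: lambda_1 = -9.4164, lambda_2 = 17.4164
The function is not concave.

0


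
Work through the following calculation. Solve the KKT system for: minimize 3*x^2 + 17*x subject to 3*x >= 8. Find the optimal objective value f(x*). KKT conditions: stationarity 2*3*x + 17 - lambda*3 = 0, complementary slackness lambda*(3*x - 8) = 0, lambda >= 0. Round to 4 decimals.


Step 1: Try lambda = 0 (constraint inactive).
x_unc = -17/(2*3) = -2.8333
Check: 3*-2.8333 = -8.4999 < 8 -- violated!
Step 2: Constraint must be active: 3*x = 8
x* = 8/3 = 2.6667 (rounded; the exact value 8/3 is used below)
lambda = (2*3*(8/3) + 17)/3 = 11.0
Step 3: Compute optimal value.
f(x*) = 3*(8/3)^2 + 17*(8/3) = 66.6667


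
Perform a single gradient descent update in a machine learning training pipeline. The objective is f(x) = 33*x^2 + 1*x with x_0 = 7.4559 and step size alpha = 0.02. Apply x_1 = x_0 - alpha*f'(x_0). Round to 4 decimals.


We compute the gradient at x_0 and apply the update.
f'(x) = 66*x + 1
f'(7.4559) = 66*7.4559 + 1 = 493.0894
x_1 = 7.4559 - 0.02*493.0894 = -2.4059


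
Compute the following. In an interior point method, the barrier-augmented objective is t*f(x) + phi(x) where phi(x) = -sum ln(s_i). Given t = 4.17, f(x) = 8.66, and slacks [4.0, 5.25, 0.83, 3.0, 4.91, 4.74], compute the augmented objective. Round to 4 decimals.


Step 1: Compute log-barrier.
ln values: [1.3863, 1.6582, -0.1863, 1.0986, 1.5913, 1.556]
phi = -(1.3863 + 1.6582 - 0.1863 + 1.0986 + 1.5913 + 1.556) = -7.1041
Step 2: Compute augmented objective.
t*f(x) = 4.17*8.66 = 36.1122
Total = 36.1122 - 7.1041 = 29.0081


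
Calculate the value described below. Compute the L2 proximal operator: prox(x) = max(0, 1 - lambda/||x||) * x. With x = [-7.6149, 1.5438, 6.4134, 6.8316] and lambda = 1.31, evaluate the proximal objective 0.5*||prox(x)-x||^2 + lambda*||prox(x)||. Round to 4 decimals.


Step 1: Compute ||x||.
||x|| = 12.1726
Step 2: Compute scaling factor.
scale = max(0, 1 - 1.31/12.1726) = 0.8924
Step 3: prox(x) = [-6.7954, 1.3777, 5.7232, 6.0964]
||prox(x)|| = 10.8626
Step 4: Proximal objective.
0.5*||prox-x||^2 = 0.8581
lambda*||prox|| = 14.23
Total = 15.0881


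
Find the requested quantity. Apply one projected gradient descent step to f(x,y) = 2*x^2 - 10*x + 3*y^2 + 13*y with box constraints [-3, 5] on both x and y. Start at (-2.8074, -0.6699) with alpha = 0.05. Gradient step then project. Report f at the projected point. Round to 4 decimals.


Step 1: Compute gradient at (-2.8074, -0.6699).
grad_x = 2*2*-2.8074 - 10 = -21.2296
grad_y = 2*3*-0.6699 + 13 = 8.9806
Step 2: Gradient step.
x_raw = -2.8074 - 0.05*-21.2296 = -1.7459
y_raw = -0.6699 - 0.05*8.9806 = -1.1189
Step 3: Project onto [-3, 5].
x_proj = clip(-1.7459) = -1.7459
y_proj = clip(-1.1189) = -1.1189
Step 4: Evaluate f.
f(-1.7459, -1.1189) = 12.7656


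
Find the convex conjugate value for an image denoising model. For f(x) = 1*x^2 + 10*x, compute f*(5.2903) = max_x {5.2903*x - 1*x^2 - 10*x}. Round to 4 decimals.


f*(y) = sup_x {y*x - a*x^2 - b*x} = sup_x {(y-b)*x - a*x^2}
FOC: (y - b) - 2a*x = 0 => x* = (y - b)/(2a)
x* = (5.2903 - 10)/(2*1) = -2.3549
f*(5.2903) = (y-b)^2/(4a) = (5.2903 - 10)^2/(4*1)
= 22.1813/4 = 5.5453


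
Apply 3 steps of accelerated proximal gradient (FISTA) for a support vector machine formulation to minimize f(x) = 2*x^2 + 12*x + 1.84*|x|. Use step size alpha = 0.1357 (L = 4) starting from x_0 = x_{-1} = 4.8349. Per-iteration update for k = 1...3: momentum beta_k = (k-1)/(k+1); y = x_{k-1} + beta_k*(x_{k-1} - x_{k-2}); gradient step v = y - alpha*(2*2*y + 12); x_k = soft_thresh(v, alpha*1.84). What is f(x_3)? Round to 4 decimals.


FISTA on f(x) = 2*x^2 + 12*x + 1.84*|x|
L = 4, alpha = 0.1357
Iteration 1: beta = 0.0, y = 4.8349 + 0.0*(4.8349 - 4.8349) = 4.8349
  grad(y) = 31.3396, v = y - alpha*grad = 0.5821
  prox(v) = soft_thresh(0.5821, 0.2497) = 0.3324
Iteration 2: beta = 0.3333, y = 0.3324 + 0.3333*(0.3324 - 4.8349) = -1.1684
  grad(y) = 7.3264, v = y - alpha*grad = -2.1626
  prox(v) = soft_thresh(-2.1626, 0.2497) = -1.9129
Iteration 3: beta = 0.5, y = -1.9129 + 0.5*(-1.9129 - 0.3324) = -3.0356
  grad(y) = -0.1423, v = y - alpha*grad = -3.0163
  prox(v) = soft_thresh(-3.0163, 0.2497) = -2.7666
f(x_3) = 2*(-2.7666)^2 + 12*(-2.7666) + 1.84*|-2.7666| = -12.8005
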